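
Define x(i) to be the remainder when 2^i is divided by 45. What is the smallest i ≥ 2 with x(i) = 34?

10

Computing terms: x(1) = 2; x(2) = 4; x(3) = 8; x(4) = 16; x(5) = 32; x(6) = 19; x(7) = 38; x(8) = 31; x(9) = 17; x(10) = 34; x(11) = 23; x(12) = 1; x(13) = 2.
Since x(13) = x(1) = 2, the sequence is periodic with period 12.
The value 34 first appears (with i ≥ 2) at x(10).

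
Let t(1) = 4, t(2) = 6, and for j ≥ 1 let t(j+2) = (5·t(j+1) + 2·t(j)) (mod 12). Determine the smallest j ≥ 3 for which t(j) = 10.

Listing terms: t(1) = 4,  t(2) = 6,  t(3) = 2,  t(4) = 10,  t(5) = 6,  t(6) = 2.
Since (t(5), t(6)) = (t(2), t(3)) = (6, 2) (two consecutive terms determine the rest), the sequence is eventually periodic: after a pre-period of length 1 it cycles with period 3.
The value 10 first appears (with j ≥ 3) at t(4).

4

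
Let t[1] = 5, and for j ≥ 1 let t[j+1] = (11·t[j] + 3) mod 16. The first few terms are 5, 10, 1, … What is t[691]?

We have t[1] = 5,  t[2] = 10,  t[3] = 1,  t[4] = 14,  t[5] = 13,  t[6] = 2,  t[7] = 9,  t[8] = 6,  t[9] = 5.
Since t[9] = t[1] = 5, the sequence is periodic with period 8.
(691 - 1) mod 8 = 2, so t[691] = t[3] = 1.

1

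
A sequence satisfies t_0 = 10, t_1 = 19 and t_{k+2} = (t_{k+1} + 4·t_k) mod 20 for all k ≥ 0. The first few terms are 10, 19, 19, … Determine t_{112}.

11

We have t_0 = 10; t_1 = 19; t_2 = 19; t_3 = 15; t_4 = 11; t_5 = 11; t_6 = 15; t_7 = 19; t_8 = 19.
Since (t_7, t_8) = (t_1, t_2) = (19, 19) (two consecutive terms determine the rest), the sequence is eventually periodic: after a pre-period of length 1 it cycles with period 6.
For k ≥ 1, t_k depends only on (k - 1) mod 6. (112 - 1) mod 6 = 3, so t_{112} = t_4 = 11.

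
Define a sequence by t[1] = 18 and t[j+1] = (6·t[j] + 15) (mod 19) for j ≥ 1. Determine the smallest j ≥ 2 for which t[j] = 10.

9

We have t[1] = 18,  t[2] = 9,  t[3] = 12,  t[4] = 11,  t[5] = 5,  t[6] = 7,  t[7] = 0,  t[8] = 15,  t[9] = 10,  t[10] = 18.
The sequence repeats with period 9.
The value 10 first appears (with j ≥ 2) at t[9].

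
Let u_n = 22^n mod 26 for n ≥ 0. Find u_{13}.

22

Listing terms: u_0 = 1, u_1 = 22, u_2 = 16, u_3 = 14, u_4 = 22.
Since u_4 = u_1 = 22, the sequence is eventually periodic: after a pre-period of length 1 it cycles with period 3.
For n ≥ 1, u_n depends only on (n - 1) mod 3. (13 - 1) mod 3 = 0, so u_{13} = u_1 = 22.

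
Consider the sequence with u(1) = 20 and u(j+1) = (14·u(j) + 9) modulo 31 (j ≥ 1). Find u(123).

25

u(1) = 20; u(2) = 10; u(3) = 25; u(4) = 18; u(5) = 13; u(6) = 5; u(7) = 17; u(8) = 30; u(9) = 26; u(10) = 1; u(11) = 23; u(12) = 21; u(13) = 24; u(14) = 4; u(15) = 3; u(16) = 20.
Since u(16) = u(1) = 20, the sequence is periodic with period 15.
So u(123) = u(1 + ((123-1) mod 15)) = u(3) = 25.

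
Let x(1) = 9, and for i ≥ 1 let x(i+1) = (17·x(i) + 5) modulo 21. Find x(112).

We have x(1) = 9, x(2) = 11, x(3) = 3, x(4) = 14, x(5) = 12, x(6) = 20, x(7) = 9.
Since x(7) = x(1) = 9, the sequence is periodic with period 6.
(112 - 1) mod 6 = 3, so x(112) = x(4) = 14.

14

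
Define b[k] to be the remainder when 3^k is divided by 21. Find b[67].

b[0] = 1,  b[1] = 3,  b[2] = 9,  b[3] = 6,  b[4] = 18,  b[5] = 12,  b[6] = 15,  b[7] = 3.
Since b[7] = b[1] = 3, the sequence is eventually periodic: after a pre-period of length 1 it cycles with period 6.
For k ≥ 1, b[k] depends only on (k - 1) mod 6. (67 - 1) mod 6 = 0, so b[67] = b[1] = 3.

3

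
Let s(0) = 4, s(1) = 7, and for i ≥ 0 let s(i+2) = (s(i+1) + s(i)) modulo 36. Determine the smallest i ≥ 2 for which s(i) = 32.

Computing terms: s(0) = 4; s(1) = 7; s(2) = 11; s(3) = 18; s(4) = 29; s(5) = 11; s(6) = 4; s(7) = 15; s(8) = 19; s(9) = 34; s(10) = 17; s(11) = 15; s(12) = 32; s(13) = 11; s(14) = 7; s(15) = 18; s(16) = 25; s(17) = 7; s(18) = 32; s(19) = 3; s(20) = 35; s(21) = 2; s(22) = 1; s(23) = 3; s(24) = 4; s(25) = 7.
The sequence repeats with period 24.
The value 32 first appears (with i ≥ 2) at s(12).

12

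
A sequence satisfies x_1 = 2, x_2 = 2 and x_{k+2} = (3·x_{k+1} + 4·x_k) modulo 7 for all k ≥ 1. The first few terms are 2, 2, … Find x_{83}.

Listing terms: x_1 = 2,  x_2 = 2,  x_3 = 0,  x_4 = 1,  x_5 = 3,  x_6 = 6,  x_7 = 2,  x_8 = 2.
Since (x_7, x_8) = (x_1, x_2) = (2, 2) (two consecutive terms determine the rest), the sequence is periodic with period 6.
So x_{83} = x_{1 + ((83-1) mod 6)} = x_5 = 3.

3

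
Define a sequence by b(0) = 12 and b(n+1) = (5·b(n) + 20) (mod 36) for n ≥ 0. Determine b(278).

24

We have b(0) = 12,  b(1) = 8,  b(2) = 24,  b(3) = 32,  b(4) = 0,  b(5) = 20,  b(6) = 12.
The sequence repeats with period 6.
(278 - 0) mod 6 = 2, so b(278) = b(2) = 24.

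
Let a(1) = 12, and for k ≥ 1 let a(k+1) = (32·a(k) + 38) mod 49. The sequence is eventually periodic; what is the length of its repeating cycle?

21

We have a(1) = 12, a(2) = 30, a(3) = 18, a(4) = 26, a(5) = 37, a(6) = 46, a(7) = 40, a(8) = 44, a(9) = 25, a(10) = 5, a(11) = 2, a(12) = 4, a(13) = 19, a(14) = 9, a(15) = 32, a(16) = 33, a(17) = 16, a(18) = 11, a(19) = 47, a(20) = 23, a(21) = 39, a(22) = 12.
Since a(22) = a(1) = 12, the sequence is periodic with period 21.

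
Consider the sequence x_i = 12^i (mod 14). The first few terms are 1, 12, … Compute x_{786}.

Computing terms: x_0 = 1; x_1 = 12; x_2 = 4; x_3 = 6; x_4 = 2; x_5 = 10; x_6 = 8; x_7 = 12.
Since x_7 = x_1 = 12, the sequence is eventually periodic: after a pre-period of length 1 it cycles with period 6.
For i ≥ 1, x_i depends only on (i - 1) mod 6. (786 - 1) mod 6 = 5, so x_{786} = x_6 = 8.

8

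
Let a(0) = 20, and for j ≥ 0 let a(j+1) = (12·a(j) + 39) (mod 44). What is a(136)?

Listing terms: a(0) = 20, a(1) = 15, a(2) = 43, a(3) = 27, a(4) = 11, a(5) = 39, a(6) = 23, a(7) = 7, a(8) = 35, a(9) = 19, a(10) = 3, a(11) = 31, a(12) = 15.
Since a(12) = a(1) = 15, the sequence is eventually periodic: after a pre-period of length 1 it cycles with period 11.
For j ≥ 1, a(j) depends only on (j - 1) mod 11. (136 - 1) mod 11 = 3, so a(136) = a(4) = 11.

11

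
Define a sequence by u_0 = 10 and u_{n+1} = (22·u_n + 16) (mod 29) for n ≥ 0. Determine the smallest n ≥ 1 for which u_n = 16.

Computing terms: u_0 = 10,  u_1 = 4,  u_2 = 17,  u_3 = 13,  u_4 = 12,  u_5 = 19,  u_6 = 28,  u_7 = 23,  u_8 = 0,  u_9 = 16,  u_{10} = 20,  u_{11} = 21,  u_{12} = 14,  u_{13} = 5,  u_{14} = 10.
Since u_{14} = u_0 = 10, the sequence is periodic with period 14.
The value 16 first appears (with n ≥ 1) at u_9.

9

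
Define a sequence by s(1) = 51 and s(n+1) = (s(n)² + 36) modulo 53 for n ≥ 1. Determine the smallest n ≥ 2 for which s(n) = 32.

s(1) = 51, s(2) = 40, s(3) = 46, s(4) = 32, s(5) = 0, s(6) = 36, s(7) = 7, s(8) = 32.
Since s(8) = s(4) = 32, the sequence is eventually periodic: after a pre-period of length 3 it cycles with period 4.
The value 32 first appears (with n ≥ 2) at s(4).

4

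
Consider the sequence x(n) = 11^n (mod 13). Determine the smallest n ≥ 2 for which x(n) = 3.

Computing terms: x(1) = 11,  x(2) = 4,  x(3) = 5,  x(4) = 3,  x(5) = 7,  x(6) = 12,  x(7) = 2,  x(8) = 9,  x(9) = 8,  x(10) = 10,  x(11) = 6,  x(12) = 1,  x(13) = 11.
Since x(13) = x(1) = 11, the sequence is periodic with period 12.
The value 3 first appears (with n ≥ 2) at x(4).

4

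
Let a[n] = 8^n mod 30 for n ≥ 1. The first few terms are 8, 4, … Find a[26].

Listing terms: a[1] = 8, a[2] = 4, a[3] = 2, a[4] = 16, a[5] = 8.
Since a[5] = a[1] = 8, the sequence is periodic with period 4.
(26 - 1) mod 4 = 1, so a[26] = a[2] = 4.

4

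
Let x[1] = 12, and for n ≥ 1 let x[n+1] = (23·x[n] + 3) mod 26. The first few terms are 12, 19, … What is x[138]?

23

Computing terms: x[1] = 12; x[2] = 19; x[3] = 24; x[4] = 9; x[5] = 2; x[6] = 23; x[7] = 12.
The sequence repeats with period 6.
So x[138] = x[1 + ((138-1) mod 6)] = x[6] = 23.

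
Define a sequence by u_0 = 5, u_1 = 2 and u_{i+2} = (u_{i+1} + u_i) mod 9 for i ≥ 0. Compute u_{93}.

7

Computing terms: u_0 = 5; u_1 = 2; u_2 = 7; u_3 = 0; u_4 = 7; u_5 = 7; u_6 = 5; u_7 = 3; u_8 = 8; u_9 = 2; u_{10} = 1; u_{11} = 3; u_{12} = 4; u_{13} = 7; u_{14} = 2; u_{15} = 0; u_{16} = 2; u_{17} = 2; u_{18} = 4; u_{19} = 6; u_{20} = 1; u_{21} = 7; u_{22} = 8; u_{23} = 6; u_{24} = 5; u_{25} = 2.
Since (u_{24}, u_{25}) = (u_0, u_1) = (5, 2) (two consecutive terms determine the rest), the sequence is periodic with period 24.
So u_{93} = u_{0 + ((93-0) mod 24)} = u_{21} = 7.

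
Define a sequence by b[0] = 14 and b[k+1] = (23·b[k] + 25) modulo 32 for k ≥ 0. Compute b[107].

Computing terms: b[0] = 14, b[1] = 27, b[2] = 6, b[3] = 3, b[4] = 30, b[5] = 11, b[6] = 22, b[7] = 19, b[8] = 14.
The sequence repeats with period 8.
(107 - 0) mod 8 = 3, so b[107] = b[3] = 3.

3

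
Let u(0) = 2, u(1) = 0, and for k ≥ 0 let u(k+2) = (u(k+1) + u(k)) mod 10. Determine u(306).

0

u(0) = 2; u(1) = 0; u(2) = 2; u(3) = 2; u(4) = 4; u(5) = 6; u(6) = 0; u(7) = 6; u(8) = 6; u(9) = 2; u(10) = 8; u(11) = 0; u(12) = 8; u(13) = 8; u(14) = 6; u(15) = 4; u(16) = 0; u(17) = 4; u(18) = 4; u(19) = 8; u(20) = 2; u(21) = 0.
Since (u(20), u(21)) = (u(0), u(1)) = (2, 0) (two consecutive terms determine the rest), the sequence is periodic with period 20.
(306 - 0) mod 20 = 6, so u(306) = u(6) = 0.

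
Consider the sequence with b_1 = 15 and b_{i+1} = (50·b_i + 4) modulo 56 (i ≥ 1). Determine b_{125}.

We have b_1 = 15, b_2 = 26, b_3 = 16, b_4 = 20, b_5 = 52, b_6 = 28, b_7 = 4, b_8 = 36, b_9 = 12, b_{10} = 44, b_{11} = 20.
Since b_{11} = b_4 = 20, the sequence is eventually periodic: after a pre-period of length 3 it cycles with period 7.
For i ≥ 4, b_i depends only on (i - 4) mod 7. (125 - 4) mod 7 = 2, so b_{125} = b_6 = 28.

28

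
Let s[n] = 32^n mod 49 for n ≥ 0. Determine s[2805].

Computing terms: s[0] = 1, s[1] = 32, s[2] = 44, s[3] = 36, s[4] = 25, s[5] = 16, s[6] = 22, s[7] = 18, s[8] = 37, s[9] = 8, s[10] = 11, s[11] = 9, s[12] = 43, s[13] = 4, s[14] = 30, s[15] = 29, s[16] = 46, s[17] = 2, s[18] = 15, s[19] = 39, s[20] = 23, s[21] = 1.
The sequence repeats with period 21.
(2805 - 0) mod 21 = 12, so s[2805] = s[12] = 43.

43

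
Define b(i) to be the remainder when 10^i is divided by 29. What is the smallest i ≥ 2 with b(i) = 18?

We have b(1) = 10,  b(2) = 13,  b(3) = 14,  b(4) = 24,  b(5) = 8,  b(6) = 22,  b(7) = 17,  b(8) = 25,  b(9) = 18,  b(10) = 6,  b(11) = 2,  b(12) = 20,  b(13) = 26,  b(14) = 28,  b(15) = 19,  b(16) = 16,  b(17) = 15,  b(18) = 5,  b(19) = 21,  b(20) = 7,  b(21) = 12,  b(22) = 4,  b(23) = 11,  b(24) = 23,  b(25) = 27,  b(26) = 9,  b(27) = 3,  b(28) = 1,  b(29) = 10.
Since b(29) = b(1) = 10, the sequence is periodic with period 28.
The value 18 first appears (with i ≥ 2) at b(9).

9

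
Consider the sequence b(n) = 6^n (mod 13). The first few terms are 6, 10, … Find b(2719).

7

b(1) = 6; b(2) = 10; b(3) = 8; b(4) = 9; b(5) = 2; b(6) = 12; b(7) = 7; b(8) = 3; b(9) = 5; b(10) = 4; b(11) = 11; b(12) = 1; b(13) = 6.
The sequence repeats with period 12.
So b(2719) = b(1 + ((2719-1) mod 12)) = b(7) = 7.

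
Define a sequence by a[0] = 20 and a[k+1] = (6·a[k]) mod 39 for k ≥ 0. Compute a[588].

Listing terms: a[0] = 20; a[1] = 3; a[2] = 18; a[3] = 30; a[4] = 24; a[5] = 27; a[6] = 6; a[7] = 36; a[8] = 21; a[9] = 9; a[10] = 15; a[11] = 12; a[12] = 33; a[13] = 3.
Since a[13] = a[1] = 3, the sequence is eventually periodic: after a pre-period of length 1 it cycles with period 12.
For k ≥ 1, a[k] depends only on (k - 1) mod 12. (588 - 1) mod 12 = 11, so a[588] = a[12] = 33.

33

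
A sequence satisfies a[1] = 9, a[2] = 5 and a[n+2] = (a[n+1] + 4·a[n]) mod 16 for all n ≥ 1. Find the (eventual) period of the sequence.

a[1] = 9,  a[2] = 5,  a[3] = 9,  a[4] = 13,  a[5] = 1,  a[6] = 5,  a[7] = 9.
Since (a[6], a[7]) = (a[2], a[3]) = (5, 9) (two consecutive terms determine the rest), the sequence is eventually periodic: after a pre-period of length 1 it cycles with period 4.

4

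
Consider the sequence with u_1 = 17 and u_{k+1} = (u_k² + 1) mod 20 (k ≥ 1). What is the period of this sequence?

6

Listing terms: u_1 = 17; u_2 = 10; u_3 = 1; u_4 = 2; u_5 = 5; u_6 = 6; u_7 = 17.
Since u_7 = u_1 = 17, the sequence is periodic with period 6.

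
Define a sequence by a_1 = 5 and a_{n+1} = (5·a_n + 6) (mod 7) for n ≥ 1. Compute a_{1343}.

We have a_1 = 5,  a_2 = 3,  a_3 = 0,  a_4 = 6,  a_5 = 1,  a_6 = 4,  a_7 = 5.
The sequence repeats with period 6.
So a_{1343} = a_{1 + ((1343-1) mod 6)} = a_5 = 1.

1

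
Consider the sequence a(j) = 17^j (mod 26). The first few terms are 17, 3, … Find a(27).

Computing terms: a(1) = 17; a(2) = 3; a(3) = 25; a(4) = 9; a(5) = 23; a(6) = 1; a(7) = 17.
Since a(7) = a(1) = 17, the sequence is periodic with period 6.
(27 - 1) mod 6 = 2, so a(27) = a(3) = 25.

25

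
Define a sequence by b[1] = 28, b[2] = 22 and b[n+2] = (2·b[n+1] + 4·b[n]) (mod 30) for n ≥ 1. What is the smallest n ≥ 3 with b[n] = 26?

We have b[1] = 28,  b[2] = 22,  b[3] = 6,  b[4] = 10,  b[5] = 14,  b[6] = 8,  b[7] = 12,  b[8] = 26,  b[9] = 10,  b[10] = 4,  b[11] = 18,  b[12] = 22,  b[13] = 26,  b[14] = 20,  b[15] = 24,  b[16] = 8,  b[17] = 22,  b[18] = 16,  b[19] = 0,  b[20] = 4,  b[21] = 8,  b[22] = 2,  b[23] = 6,  b[24] = 20,  b[25] = 4,  b[26] = 28,  b[27] = 12,  b[28] = 16,  b[29] = 20,  b[30] = 14,  b[31] = 18,  b[32] = 2,  b[33] = 16,  b[34] = 10,  b[35] = 24,  b[36] = 28,  b[37] = 2,  b[38] = 26,  b[39] = 0,  b[40] = 14,  b[41] = 28,  b[42] = 22.
Since (b[41], b[42]) = (b[1], b[2]) = (28, 22) (two consecutive terms determine the rest), the sequence is periodic with period 40.
The value 26 first appears (with n ≥ 3) at b[8].

8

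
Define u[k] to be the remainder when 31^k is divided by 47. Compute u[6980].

12

u[0] = 1; u[1] = 31; u[2] = 21; u[3] = 40; u[4] = 18; u[5] = 41; u[6] = 2; u[7] = 15; u[8] = 42; u[9] = 33; u[10] = 36; u[11] = 35; u[12] = 4; u[13] = 30; u[14] = 37; u[15] = 19; u[16] = 25; u[17] = 23; u[18] = 8; u[19] = 13; u[20] = 27; u[21] = 38; u[22] = 3; u[23] = 46; u[24] = 16; u[25] = 26; u[26] = 7; u[27] = 29; u[28] = 6; u[29] = 45; u[30] = 32; u[31] = 5; u[32] = 14; u[33] = 11; u[34] = 12; u[35] = 43; u[36] = 17; u[37] = 10; u[38] = 28; u[39] = 22; u[40] = 24; u[41] = 39; u[42] = 34; u[43] = 20; u[44] = 9; u[45] = 44; u[46] = 1.
The sequence repeats with period 46.
So u[6980] = u[0 + ((6980-0) mod 46)] = u[34] = 12.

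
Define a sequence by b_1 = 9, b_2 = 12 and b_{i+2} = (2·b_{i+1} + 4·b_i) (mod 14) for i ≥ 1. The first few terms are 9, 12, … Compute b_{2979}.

4

b_1 = 9,  b_2 = 12,  b_3 = 4,  b_4 = 0,  b_5 = 2,  b_6 = 4,  b_7 = 2,  b_8 = 6,  b_9 = 6,  b_{10} = 8,  b_{11} = 12,  b_{12} = 0,  b_{13} = 6,  b_{14} = 12,  b_{15} = 6,  b_{16} = 4,  b_{17} = 4,  b_{18} = 10,  b_{19} = 8,  b_{20} = 0,  b_{21} = 4,  b_{22} = 8,  b_{23} = 4,  b_{24} = 12,  b_{25} = 12,  b_{26} = 2,  b_{27} = 10,  b_{28} = 0,  b_{29} = 12,  b_{30} = 10,  b_{31} = 12,  b_{32} = 8,  b_{33} = 8,  b_{34} = 6,  b_{35} = 2,  b_{36} = 0,  b_{37} = 8,  b_{38} = 2,  b_{39} = 8,  b_{40} = 10,  b_{41} = 10,  b_{42} = 4,  b_{43} = 6,  b_{44} = 0,  b_{45} = 10,  b_{46} = 6,  b_{47} = 10,  b_{48} = 2,  b_{49} = 2,  b_{50} = 12,  b_{51} = 4.
Since (b_{50}, b_{51}) = (b_2, b_3) = (12, 4) (two consecutive terms determine the rest), the sequence is eventually periodic: after a pre-period of length 1 it cycles with period 48.
For i ≥ 2, b_i depends only on (i - 2) mod 48. (2979 - 2) mod 48 = 1, so b_{2979} = b_3 = 4.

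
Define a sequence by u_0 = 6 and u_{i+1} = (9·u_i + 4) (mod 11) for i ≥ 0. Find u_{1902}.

Computing terms: u_0 = 6; u_1 = 3; u_2 = 9; u_3 = 8; u_4 = 10; u_5 = 6.
Since u_5 = u_0 = 6, the sequence is periodic with period 5.
(1902 - 0) mod 5 = 2, so u_{1902} = u_2 = 9.

9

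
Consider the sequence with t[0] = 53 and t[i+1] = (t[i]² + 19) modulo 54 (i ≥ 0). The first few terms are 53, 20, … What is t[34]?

47

Listing terms: t[0] = 53; t[1] = 20; t[2] = 41; t[3] = 26; t[4] = 47; t[5] = 14; t[6] = 53.
Since t[6] = t[0] = 53, the sequence is periodic with period 6.
So t[34] = t[0 + ((34-0) mod 6)] = t[4] = 47.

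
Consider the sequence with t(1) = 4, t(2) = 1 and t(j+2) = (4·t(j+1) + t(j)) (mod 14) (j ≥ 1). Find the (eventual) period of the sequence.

16

t(1) = 4,  t(2) = 1,  t(3) = 8,  t(4) = 5,  t(5) = 0,  t(6) = 5,  t(7) = 6,  t(8) = 1,  t(9) = 10,  t(10) = 13,  t(11) = 6,  t(12) = 9,  t(13) = 0,  t(14) = 9,  t(15) = 8,  t(16) = 13,  t(17) = 4,  t(18) = 1.
Since (t(17), t(18)) = (t(1), t(2)) = (4, 1) (two consecutive terms determine the rest), the sequence is periodic with period 16.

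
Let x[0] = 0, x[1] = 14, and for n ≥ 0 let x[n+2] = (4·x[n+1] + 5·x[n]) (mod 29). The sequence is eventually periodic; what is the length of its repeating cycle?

Listing terms: x[0] = 0; x[1] = 14; x[2] = 27; x[3] = 4; x[4] = 6; x[5] = 15; x[6] = 3; x[7] = 0; x[8] = 15; x[9] = 2; x[10] = 25; x[11] = 23; x[12] = 14; x[13] = 26; x[14] = 0; x[15] = 14.
The sequence repeats with period 14.

14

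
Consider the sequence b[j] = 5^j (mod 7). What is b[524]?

We have b[1] = 5, b[2] = 4, b[3] = 6, b[4] = 2, b[5] = 3, b[6] = 1, b[7] = 5.
Since b[7] = b[1] = 5, the sequence is periodic with period 6.
So b[524] = b[1 + ((524-1) mod 6)] = b[2] = 4.

4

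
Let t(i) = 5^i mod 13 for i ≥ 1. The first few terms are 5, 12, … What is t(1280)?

1

Listing terms: t(1) = 5,  t(2) = 12,  t(3) = 8,  t(4) = 1,  t(5) = 5.
The sequence repeats with period 4.
(1280 - 1) mod 4 = 3, so t(1280) = t(4) = 1.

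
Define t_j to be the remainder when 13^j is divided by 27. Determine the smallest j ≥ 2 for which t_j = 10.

3

We have t_1 = 13, t_2 = 7, t_3 = 10, t_4 = 22, t_5 = 16, t_6 = 19, t_7 = 4, t_8 = 25, t_9 = 1, t_{10} = 13.
The sequence repeats with period 9.
The value 10 first appears (with j ≥ 2) at t_3.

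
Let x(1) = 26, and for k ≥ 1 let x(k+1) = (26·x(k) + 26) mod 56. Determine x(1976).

Computing terms: x(1) = 26, x(2) = 30, x(3) = 22, x(4) = 38, x(5) = 6, x(6) = 14, x(7) = 54, x(8) = 30.
Since x(8) = x(2) = 30, the sequence is eventually periodic: after a pre-period of length 1 it cycles with period 6.
For k ≥ 2, x(k) depends only on (k - 2) mod 6. (1976 - 2) mod 6 = 0, so x(1976) = x(2) = 30.

30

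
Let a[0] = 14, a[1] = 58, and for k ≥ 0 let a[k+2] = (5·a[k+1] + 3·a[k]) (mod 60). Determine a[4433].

28

a[0] = 14,  a[1] = 58,  a[2] = 32,  a[3] = 34,  a[4] = 26,  a[5] = 52,  a[6] = 38,  a[7] = 46,  a[8] = 44,  a[9] = 58,  a[10] = 2,  a[11] = 4,  a[12] = 26,  a[13] = 22,  a[14] = 8,  a[15] = 46,  a[16] = 14,  a[17] = 28,  a[18] = 2,  a[19] = 34,  a[20] = 56,  a[21] = 22,  a[22] = 38,  a[23] = 16,  a[24] = 14,  a[25] = 58.
The sequence repeats with period 24.
(4433 - 0) mod 24 = 17, so a[4433] = a[17] = 28.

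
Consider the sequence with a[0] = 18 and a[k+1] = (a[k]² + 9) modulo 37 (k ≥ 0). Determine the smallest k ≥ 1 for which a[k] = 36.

Listing terms: a[0] = 18; a[1] = 0; a[2] = 9; a[3] = 16; a[4] = 6; a[5] = 8; a[6] = 36; a[7] = 10; a[8] = 35; a[9] = 13; a[10] = 30; a[11] = 21; a[12] = 6.
Since a[12] = a[4] = 6, the sequence is eventually periodic: after a pre-period of length 4 it cycles with period 8.
The value 36 first appears (with k ≥ 1) at a[6].

6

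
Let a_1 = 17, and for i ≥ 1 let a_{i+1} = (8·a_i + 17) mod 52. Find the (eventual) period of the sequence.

4

Computing terms: a_1 = 17,  a_2 = 49,  a_3 = 45,  a_4 = 13,  a_5 = 17.
The sequence repeats with period 4.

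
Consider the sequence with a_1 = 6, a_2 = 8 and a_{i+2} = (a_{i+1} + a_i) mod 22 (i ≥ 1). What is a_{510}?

2

a_1 = 6,  a_2 = 8,  a_3 = 14,  a_4 = 0,  a_5 = 14,  a_6 = 14,  a_7 = 6,  a_8 = 20,  a_9 = 4,  a_{10} = 2,  a_{11} = 6,  a_{12} = 8.
Since (a_{11}, a_{12}) = (a_1, a_2) = (6, 8) (two consecutive terms determine the rest), the sequence is periodic with period 10.
(510 - 1) mod 10 = 9, so a_{510} = a_{10} = 2.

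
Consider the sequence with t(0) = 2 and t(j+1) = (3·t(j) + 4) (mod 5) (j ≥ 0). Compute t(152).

Computing terms: t(0) = 2,  t(1) = 0,  t(2) = 4,  t(3) = 1,  t(4) = 2.
Since t(4) = t(0) = 2, the sequence is periodic with period 4.
So t(152) = t(0 + ((152-0) mod 4)) = t(0) = 2.

2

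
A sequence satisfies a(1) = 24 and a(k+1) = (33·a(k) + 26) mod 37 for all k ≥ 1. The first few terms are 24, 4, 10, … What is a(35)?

We have a(1) = 24, a(2) = 4, a(3) = 10, a(4) = 23, a(5) = 8, a(6) = 31, a(7) = 13, a(8) = 11, a(9) = 19, a(10) = 24.
Since a(10) = a(1) = 24, the sequence is periodic with period 9.
(35 - 1) mod 9 = 7, so a(35) = a(8) = 11.

11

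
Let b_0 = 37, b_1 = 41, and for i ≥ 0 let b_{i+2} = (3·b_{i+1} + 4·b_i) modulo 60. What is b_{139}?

b_0 = 37; b_1 = 41; b_2 = 31; b_3 = 17; b_4 = 55; b_5 = 53; b_6 = 19; b_7 = 29; b_8 = 43; b_9 = 5; b_{10} = 7; b_{11} = 41; b_{12} = 31.
Since (b_{11}, b_{12}) = (b_1, b_2) = (41, 31) (two consecutive terms determine the rest), the sequence is eventually periodic: after a pre-period of length 1 it cycles with period 10.
For i ≥ 1, b_i depends only on (i - 1) mod 10. (139 - 1) mod 10 = 8, so b_{139} = b_9 = 5.

5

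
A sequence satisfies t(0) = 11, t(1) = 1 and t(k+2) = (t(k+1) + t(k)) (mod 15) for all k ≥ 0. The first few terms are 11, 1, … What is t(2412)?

13

Listing terms: t(0) = 11, t(1) = 1, t(2) = 12, t(3) = 13, t(4) = 10, t(5) = 8, t(6) = 3, t(7) = 11, t(8) = 14, t(9) = 10, t(10) = 9, t(11) = 4, t(12) = 13, t(13) = 2, t(14) = 0, t(15) = 2, t(16) = 2, t(17) = 4, t(18) = 6, t(19) = 10, t(20) = 1, t(21) = 11, t(22) = 12, t(23) = 8, t(24) = 5, t(25) = 13, t(26) = 3, t(27) = 1, t(28) = 4, t(29) = 5, t(30) = 9, t(31) = 14, t(32) = 8, t(33) = 7, t(34) = 0, t(35) = 7, t(36) = 7, t(37) = 14, t(38) = 6, t(39) = 5, t(40) = 11, t(41) = 1.
Since (t(40), t(41)) = (t(0), t(1)) = (11, 1) (two consecutive terms determine the rest), the sequence is periodic with period 40.
So t(2412) = t(0 + ((2412-0) mod 40)) = t(12) = 13.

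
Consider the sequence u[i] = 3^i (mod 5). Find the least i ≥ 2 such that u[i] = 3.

5

Computing terms: u[1] = 3, u[2] = 4, u[3] = 2, u[4] = 1, u[5] = 3.
The sequence repeats with period 4.
The value 3 next appears (with i ≥ 2) at u[5].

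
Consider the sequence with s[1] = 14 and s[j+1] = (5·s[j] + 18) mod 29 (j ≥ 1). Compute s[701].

Computing terms: s[1] = 14,  s[2] = 1,  s[3] = 23,  s[4] = 17,  s[5] = 16,  s[6] = 11,  s[7] = 15,  s[8] = 6,  s[9] = 19,  s[10] = 26,  s[11] = 3,  s[12] = 4,  s[13] = 9,  s[14] = 5,  s[15] = 14.
The sequence repeats with period 14.
(701 - 1) mod 14 = 0, so s[701] = s[1] = 14.

14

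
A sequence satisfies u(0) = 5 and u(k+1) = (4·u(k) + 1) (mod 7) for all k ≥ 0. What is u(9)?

Listing terms: u(0) = 5,  u(1) = 0,  u(2) = 1,  u(3) = 5.
The sequence repeats with period 3.
(9 - 0) mod 3 = 0, so u(9) = u(0) = 5.

5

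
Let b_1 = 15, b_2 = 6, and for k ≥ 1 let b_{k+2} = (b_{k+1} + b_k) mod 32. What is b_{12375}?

13

Computing terms: b_1 = 15,  b_2 = 6,  b_3 = 21,  b_4 = 27,  b_5 = 16,  b_6 = 11,  b_7 = 27,  b_8 = 6,  b_9 = 1,  b_{10} = 7,  b_{11} = 8,  b_{12} = 15,  b_{13} = 23,  b_{14} = 6,  b_{15} = 29,  b_{16} = 3,  b_{17} = 0,  b_{18} = 3,  b_{19} = 3,  b_{20} = 6,  b_{21} = 9,  b_{22} = 15,  b_{23} = 24,  b_{24} = 7,  b_{25} = 31,  b_{26} = 6,  b_{27} = 5,  b_{28} = 11,  b_{29} = 16,  b_{30} = 27,  b_{31} = 11,  b_{32} = 6,  b_{33} = 17,  b_{34} = 23,  b_{35} = 8,  b_{36} = 31,  b_{37} = 7,  b_{38} = 6,  b_{39} = 13,  b_{40} = 19,  b_{41} = 0,  b_{42} = 19,  b_{43} = 19,  b_{44} = 6,  b_{45} = 25,  b_{46} = 31,  b_{47} = 24,  b_{48} = 23,  b_{49} = 15,  b_{50} = 6.
The sequence repeats with period 48.
(12375 - 1) mod 48 = 38, so b_{12375} = b_{39} = 13.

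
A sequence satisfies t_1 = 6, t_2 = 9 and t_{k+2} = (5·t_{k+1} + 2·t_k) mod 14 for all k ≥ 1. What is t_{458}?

Computing terms: t_1 = 6, t_2 = 9, t_3 = 1, t_4 = 9, t_5 = 5, t_6 = 1, t_7 = 1, t_8 = 7, t_9 = 9, t_{10} = 3, t_{11} = 5, t_{12} = 3, t_{13} = 11, t_{14} = 5, t_{15} = 5, t_{16} = 7, t_{17} = 3, t_{18} = 1, t_{19} = 11, t_{20} = 1, t_{21} = 13, t_{22} = 11, t_{23} = 11, t_{24} = 7, t_{25} = 1, t_{26} = 5, t_{27} = 13, t_{28} = 5, t_{29} = 9, t_{30} = 13, t_{31} = 13, t_{32} = 7, t_{33} = 5, t_{34} = 11, t_{35} = 9, t_{36} = 11, t_{37} = 3, t_{38} = 9, t_{39} = 9, t_{40} = 7, t_{41} = 11, t_{42} = 13, t_{43} = 3, t_{44} = 13, t_{45} = 1, t_{46} = 3, t_{47} = 3, t_{48} = 7, t_{49} = 13, t_{50} = 9, t_{51} = 1.
Since (t_{50}, t_{51}) = (t_2, t_3) = (9, 1) (two consecutive terms determine the rest), the sequence is eventually periodic: after a pre-period of length 1 it cycles with period 48.
For k ≥ 2, t_k depends only on (k - 2) mod 48. (458 - 2) mod 48 = 24, so t_{458} = t_{26} = 5.

5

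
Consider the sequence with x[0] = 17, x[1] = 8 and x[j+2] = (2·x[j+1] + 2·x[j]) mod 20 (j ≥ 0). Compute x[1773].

12

Listing terms: x[0] = 17, x[1] = 8, x[2] = 10, x[3] = 16, x[4] = 12, x[5] = 16, x[6] = 16, x[7] = 4, x[8] = 0, x[9] = 8, x[10] = 16, x[11] = 8, x[12] = 8, x[13] = 12, x[14] = 0, x[15] = 4, x[16] = 8, x[17] = 4, x[18] = 4, x[19] = 16, x[20] = 0, x[21] = 12, x[22] = 4, x[23] = 12, x[24] = 12, x[25] = 8, x[26] = 0, x[27] = 16, x[28] = 12.
Since (x[27], x[28]) = (x[3], x[4]) = (16, 12) (two consecutive terms determine the rest), the sequence is eventually periodic: after a pre-period of length 3 it cycles with period 24.
For j ≥ 3, x[j] depends only on (j - 3) mod 24. (1773 - 3) mod 24 = 18, so x[1773] = x[21] = 12.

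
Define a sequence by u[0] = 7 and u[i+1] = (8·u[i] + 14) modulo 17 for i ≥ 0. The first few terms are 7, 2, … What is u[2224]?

7

We have u[0] = 7, u[1] = 2, u[2] = 13, u[3] = 16, u[4] = 6, u[5] = 11, u[6] = 0, u[7] = 14, u[8] = 7.
Since u[8] = u[0] = 7, the sequence is periodic with period 8.
So u[2224] = u[0 + ((2224-0) mod 8)] = u[0] = 7.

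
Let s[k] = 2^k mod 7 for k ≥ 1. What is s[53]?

4

Listing terms: s[1] = 2,  s[2] = 4,  s[3] = 1,  s[4] = 2.
Since s[4] = s[1] = 2, the sequence is periodic with period 3.
(53 - 1) mod 3 = 1, so s[53] = s[2] = 4.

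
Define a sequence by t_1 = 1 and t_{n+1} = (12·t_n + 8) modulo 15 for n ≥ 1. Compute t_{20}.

14

We have t_1 = 1; t_2 = 5; t_3 = 8; t_4 = 14; t_5 = 11; t_6 = 5.
Since t_6 = t_2 = 5, the sequence is eventually periodic: after a pre-period of length 1 it cycles with period 4.
For n ≥ 2, t_n depends only on (n - 2) mod 4. (20 - 2) mod 4 = 2, so t_{20} = t_4 = 14.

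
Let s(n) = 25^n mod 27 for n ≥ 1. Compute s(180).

1

Computing terms: s(1) = 25,  s(2) = 4,  s(3) = 19,  s(4) = 16,  s(5) = 22,  s(6) = 10,  s(7) = 7,  s(8) = 13,  s(9) = 1,  s(10) = 25.
Since s(10) = s(1) = 25, the sequence is periodic with period 9.
(180 - 1) mod 9 = 8, so s(180) = s(9) = 1.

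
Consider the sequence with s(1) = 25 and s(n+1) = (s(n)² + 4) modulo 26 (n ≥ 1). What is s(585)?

Computing terms: s(1) = 25,  s(2) = 5,  s(3) = 3,  s(4) = 13,  s(5) = 17,  s(6) = 7,  s(7) = 1,  s(8) = 5.
Since s(8) = s(2) = 5, the sequence is eventually periodic: after a pre-period of length 1 it cycles with period 6.
For n ≥ 2, s(n) depends only on (n - 2) mod 6. (585 - 2) mod 6 = 1, so s(585) = s(3) = 3.

3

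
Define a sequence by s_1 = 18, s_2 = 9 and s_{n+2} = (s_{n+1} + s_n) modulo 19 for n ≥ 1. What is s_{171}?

Listing terms: s_1 = 18; s_2 = 9; s_3 = 8; s_4 = 17; s_5 = 6; s_6 = 4; s_7 = 10; s_8 = 14; s_9 = 5; s_{10} = 0; s_{11} = 5; s_{12} = 5; s_{13} = 10; s_{14} = 15; s_{15} = 6; s_{16} = 2; s_{17} = 8; s_{18} = 10; s_{19} = 18; s_{20} = 9.
The sequence repeats with period 18.
So s_{171} = s_{1 + ((171-1) mod 18)} = s_9 = 5.

5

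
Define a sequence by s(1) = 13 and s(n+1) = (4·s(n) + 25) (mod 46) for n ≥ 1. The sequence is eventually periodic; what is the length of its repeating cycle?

s(1) = 13, s(2) = 31, s(3) = 11, s(4) = 23, s(5) = 25, s(6) = 33, s(7) = 19, s(8) = 9, s(9) = 15, s(10) = 39, s(11) = 43, s(12) = 13.
Since s(12) = s(1) = 13, the sequence is periodic with period 11.

11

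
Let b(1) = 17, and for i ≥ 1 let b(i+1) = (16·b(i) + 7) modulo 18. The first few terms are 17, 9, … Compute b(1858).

11

Listing terms: b(1) = 17; b(2) = 9; b(3) = 7; b(4) = 11; b(5) = 3; b(6) = 1; b(7) = 5; b(8) = 15; b(9) = 13; b(10) = 17.
The sequence repeats with period 9.
So b(1858) = b(1 + ((1858-1) mod 9)) = b(4) = 11.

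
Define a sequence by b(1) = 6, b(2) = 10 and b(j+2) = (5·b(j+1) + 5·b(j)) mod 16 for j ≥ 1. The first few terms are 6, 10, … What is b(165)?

0

We have b(1) = 6; b(2) = 10; b(3) = 0; b(4) = 2; b(5) = 10; b(6) = 12; b(7) = 14; b(8) = 2; b(9) = 0; b(10) = 10; b(11) = 2; b(12) = 12; b(13) = 6; b(14) = 10.
Since (b(13), b(14)) = (b(1), b(2)) = (6, 10) (two consecutive terms determine the rest), the sequence is periodic with period 12.
So b(165) = b(1 + ((165-1) mod 12)) = b(9) = 0.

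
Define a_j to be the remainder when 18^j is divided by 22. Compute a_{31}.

18

Computing terms: a_0 = 1,  a_1 = 18,  a_2 = 16,  a_3 = 2,  a_4 = 14,  a_5 = 10,  a_6 = 4,  a_7 = 6,  a_8 = 20,  a_9 = 8,  a_{10} = 12,  a_{11} = 18.
Since a_{11} = a_1 = 18, the sequence is eventually periodic: after a pre-period of length 1 it cycles with period 10.
For j ≥ 1, a_j depends only on (j - 1) mod 10. (31 - 1) mod 10 = 0, so a_{31} = a_1 = 18.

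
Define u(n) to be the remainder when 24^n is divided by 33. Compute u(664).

27

Computing terms: u(1) = 24, u(2) = 15, u(3) = 30, u(4) = 27, u(5) = 21, u(6) = 9, u(7) = 18, u(8) = 3, u(9) = 6, u(10) = 12, u(11) = 24.
The sequence repeats with period 10.
So u(664) = u(1 + ((664-1) mod 10)) = u(4) = 27.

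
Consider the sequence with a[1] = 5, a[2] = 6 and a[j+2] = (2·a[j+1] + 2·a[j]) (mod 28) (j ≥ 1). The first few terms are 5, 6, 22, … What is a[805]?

Listing terms: a[1] = 5, a[2] = 6, a[3] = 22, a[4] = 0, a[5] = 16, a[6] = 4, a[7] = 12, a[8] = 4, a[9] = 4, a[10] = 16, a[11] = 12, a[12] = 0, a[13] = 24, a[14] = 20, a[15] = 4, a[16] = 20, a[17] = 20, a[18] = 24, a[19] = 4, a[20] = 0, a[21] = 8, a[22] = 16, a[23] = 20, a[24] = 16, a[25] = 16, a[26] = 8, a[27] = 20, a[28] = 0, a[29] = 12, a[30] = 24, a[31] = 16, a[32] = 24, a[33] = 24, a[34] = 12, a[35] = 16, a[36] = 0, a[37] = 4, a[38] = 8, a[39] = 24, a[40] = 8, a[41] = 8, a[42] = 4, a[43] = 24, a[44] = 0, a[45] = 20, a[46] = 12, a[47] = 8, a[48] = 12, a[49] = 12, a[50] = 20, a[51] = 8, a[52] = 0, a[53] = 16.
Since (a[52], a[53]) = (a[4], a[5]) = (0, 16) (two consecutive terms determine the rest), the sequence is eventually periodic: after a pre-period of length 3 it cycles with period 48.
For j ≥ 4, a[j] depends only on (j - 4) mod 48. (805 - 4) mod 48 = 33, so a[805] = a[37] = 4.

4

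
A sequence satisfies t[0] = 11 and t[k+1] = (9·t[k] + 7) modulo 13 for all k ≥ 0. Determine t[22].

Listing terms: t[0] = 11,  t[1] = 2,  t[2] = 12,  t[3] = 11.
The sequence repeats with period 3.
(22 - 0) mod 3 = 1, so t[22] = t[1] = 2.

2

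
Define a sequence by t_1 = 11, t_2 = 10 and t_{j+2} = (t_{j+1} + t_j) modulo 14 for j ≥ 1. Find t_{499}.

7

We have t_1 = 11, t_2 = 10, t_3 = 7, t_4 = 3, t_5 = 10, t_6 = 13, t_7 = 9, t_8 = 8, t_9 = 3, t_{10} = 11, t_{11} = 0, t_{12} = 11, t_{13} = 11, t_{14} = 8, t_{15} = 5, t_{16} = 13, t_{17} = 4, t_{18} = 3, t_{19} = 7, t_{20} = 10, t_{21} = 3, t_{22} = 13, t_{23} = 2, t_{24} = 1, t_{25} = 3, t_{26} = 4, t_{27} = 7, t_{28} = 11, t_{29} = 4, t_{30} = 1, t_{31} = 5, t_{32} = 6, t_{33} = 11, t_{34} = 3, t_{35} = 0, t_{36} = 3, t_{37} = 3, t_{38} = 6, t_{39} = 9, t_{40} = 1, t_{41} = 10, t_{42} = 11, t_{43} = 7, t_{44} = 4, t_{45} = 11, t_{46} = 1, t_{47} = 12, t_{48} = 13, t_{49} = 11, t_{50} = 10.
Since (t_{49}, t_{50}) = (t_1, t_2) = (11, 10) (two consecutive terms determine the rest), the sequence is periodic with period 48.
(499 - 1) mod 48 = 18, so t_{499} = t_{19} = 7.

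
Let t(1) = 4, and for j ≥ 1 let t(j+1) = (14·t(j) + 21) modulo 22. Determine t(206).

15

Computing terms: t(1) = 4,  t(2) = 11,  t(3) = 21,  t(4) = 7,  t(5) = 9,  t(6) = 15,  t(7) = 11.
Since t(7) = t(2) = 11, the sequence is eventually periodic: after a pre-period of length 1 it cycles with period 5.
For j ≥ 2, t(j) depends only on (j - 2) mod 5. (206 - 2) mod 5 = 4, so t(206) = t(6) = 15.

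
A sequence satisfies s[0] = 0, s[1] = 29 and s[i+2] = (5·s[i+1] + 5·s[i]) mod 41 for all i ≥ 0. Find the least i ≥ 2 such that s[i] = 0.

s[0] = 0,  s[1] = 29,  s[2] = 22,  s[3] = 9,  s[4] = 32,  s[5] = 0,  s[6] = 37,  s[7] = 21,  s[8] = 3,  s[9] = 38,  s[10] = 0,  s[11] = 26,  s[12] = 7,  s[13] = 1,  s[14] = 40,  s[15] = 0,  s[16] = 36,  s[17] = 16,  s[18] = 14,  s[19] = 27,  s[20] = 0,  s[21] = 12,  s[22] = 19,  s[23] = 32,  s[24] = 9,  s[25] = 0,  s[26] = 4,  s[27] = 20,  s[28] = 38,  s[29] = 3,  s[30] = 0,  s[31] = 15,  s[32] = 34,  s[33] = 40,  s[34] = 1,  s[35] = 0,  s[36] = 5,  s[37] = 25,  s[38] = 27,  s[39] = 14,  s[40] = 0,  s[41] = 29.
The sequence repeats with period 40.
The value 0 first appears (with i ≥ 2) at s[5].

5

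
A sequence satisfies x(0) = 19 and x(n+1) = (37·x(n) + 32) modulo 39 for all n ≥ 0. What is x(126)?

37

Computing terms: x(0) = 19; x(1) = 33; x(2) = 5; x(3) = 22; x(4) = 27; x(5) = 17; x(6) = 37; x(7) = 36; x(8) = 38; x(9) = 34; x(10) = 3; x(11) = 26; x(12) = 19.
The sequence repeats with period 12.
(126 - 0) mod 12 = 6, so x(126) = x(6) = 37.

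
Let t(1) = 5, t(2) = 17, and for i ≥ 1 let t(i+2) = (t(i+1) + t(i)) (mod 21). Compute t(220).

3

t(1) = 5, t(2) = 17, t(3) = 1, t(4) = 18, t(5) = 19, t(6) = 16, t(7) = 14, t(8) = 9, t(9) = 2, t(10) = 11, t(11) = 13, t(12) = 3, t(13) = 16, t(14) = 19, t(15) = 14, t(16) = 12, t(17) = 5, t(18) = 17.
The sequence repeats with period 16.
So t(220) = t(1 + ((220-1) mod 16)) = t(12) = 3.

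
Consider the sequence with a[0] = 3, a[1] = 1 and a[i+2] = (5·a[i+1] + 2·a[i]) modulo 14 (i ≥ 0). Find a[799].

Listing terms: a[0] = 3; a[1] = 1; a[2] = 11; a[3] = 1; a[4] = 13; a[5] = 11; a[6] = 11; a[7] = 7; a[8] = 1; a[9] = 5; a[10] = 13; a[11] = 5; a[12] = 9; a[13] = 13; a[14] = 13; a[15] = 7; a[16] = 5; a[17] = 11; a[18] = 9; a[19] = 11; a[20] = 3; a[21] = 9; a[22] = 9; a[23] = 7; a[24] = 11; a[25] = 13; a[26] = 3; a[27] = 13; a[28] = 1; a[29] = 3; a[30] = 3; a[31] = 7; a[32] = 13; a[33] = 9; a[34] = 1; a[35] = 9; a[36] = 5; a[37] = 1; a[38] = 1; a[39] = 7; a[40] = 9; a[41] = 3; a[42] = 5; a[43] = 3; a[44] = 11; a[45] = 5; a[46] = 5; a[47] = 7; a[48] = 3; a[49] = 1.
The sequence repeats with period 48.
So a[799] = a[0 + ((799-0) mod 48)] = a[31] = 7.

7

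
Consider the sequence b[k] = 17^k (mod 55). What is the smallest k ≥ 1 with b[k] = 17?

1

Listing terms: b[0] = 1; b[1] = 17; b[2] = 14; b[3] = 18; b[4] = 31; b[5] = 32; b[6] = 49; b[7] = 8; b[8] = 26; b[9] = 2; b[10] = 34; b[11] = 28; b[12] = 36; b[13] = 7; b[14] = 9; b[15] = 43; b[16] = 16; b[17] = 52; b[18] = 4; b[19] = 13; b[20] = 1.
The sequence repeats with period 20.
The value 17 first appears (with k ≥ 1) at b[1].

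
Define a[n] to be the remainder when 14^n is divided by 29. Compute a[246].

6

a[0] = 1; a[1] = 14; a[2] = 22; a[3] = 18; a[4] = 20; a[5] = 19; a[6] = 5; a[7] = 12; a[8] = 23; a[9] = 3; a[10] = 13; a[11] = 8; a[12] = 25; a[13] = 2; a[14] = 28; a[15] = 15; a[16] = 7; a[17] = 11; a[18] = 9; a[19] = 10; a[20] = 24; a[21] = 17; a[22] = 6; a[23] = 26; a[24] = 16; a[25] = 21; a[26] = 4; a[27] = 27; a[28] = 1.
The sequence repeats with period 28.
So a[246] = a[0 + ((246-0) mod 28)] = a[22] = 6.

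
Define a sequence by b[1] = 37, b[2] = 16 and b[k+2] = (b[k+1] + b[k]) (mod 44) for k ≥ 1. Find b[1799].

Listing terms: b[1] = 37; b[2] = 16; b[3] = 9; b[4] = 25; b[5] = 34; b[6] = 15; b[7] = 5; b[8] = 20; b[9] = 25; b[10] = 1; b[11] = 26; b[12] = 27; b[13] = 9; b[14] = 36; b[15] = 1; b[16] = 37; b[17] = 38; b[18] = 31; b[19] = 25; b[20] = 12; b[21] = 37; b[22] = 5; b[23] = 42; b[24] = 3; b[25] = 1; b[26] = 4; b[27] = 5; b[28] = 9; b[29] = 14; b[30] = 23; b[31] = 37; b[32] = 16.
The sequence repeats with period 30.
(1799 - 1) mod 30 = 28, so b[1799] = b[29] = 14.

14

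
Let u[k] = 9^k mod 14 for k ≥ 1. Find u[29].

11

Listing terms: u[1] = 9,  u[2] = 11,  u[3] = 1,  u[4] = 9.
The sequence repeats with period 3.
(29 - 1) mod 3 = 1, so u[29] = u[2] = 11.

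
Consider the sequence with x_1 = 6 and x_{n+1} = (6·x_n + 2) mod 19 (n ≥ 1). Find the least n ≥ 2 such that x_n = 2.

3

x_1 = 6,  x_2 = 0,  x_3 = 2,  x_4 = 14,  x_5 = 10,  x_6 = 5,  x_7 = 13,  x_8 = 4,  x_9 = 7,  x_{10} = 6.
Since x_{10} = x_1 = 6, the sequence is periodic with period 9.
The value 2 first appears (with n ≥ 2) at x_3.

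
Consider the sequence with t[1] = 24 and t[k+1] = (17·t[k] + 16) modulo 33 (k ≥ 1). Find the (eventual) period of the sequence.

We have t[1] = 24, t[2] = 28, t[3] = 30, t[4] = 31, t[5] = 15, t[6] = 7, t[7] = 3, t[8] = 1, t[9] = 0, t[10] = 16, t[11] = 24.
Since t[11] = t[1] = 24, the sequence is periodic with period 10.

10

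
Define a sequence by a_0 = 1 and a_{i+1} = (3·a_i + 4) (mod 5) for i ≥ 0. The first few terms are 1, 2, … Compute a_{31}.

a_0 = 1, a_1 = 2, a_2 = 0, a_3 = 4, a_4 = 1.
The sequence repeats with period 4.
So a_{31} = a_{0 + ((31-0) mod 4)} = a_3 = 4.

4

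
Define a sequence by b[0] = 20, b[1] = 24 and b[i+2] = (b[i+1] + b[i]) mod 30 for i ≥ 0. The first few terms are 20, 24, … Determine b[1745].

We have b[0] = 20,  b[1] = 24,  b[2] = 14,  b[3] = 8,  b[4] = 22,  b[5] = 0,  b[6] = 22,  b[7] = 22,  b[8] = 14,  b[9] = 6,  b[10] = 20,  b[11] = 26,  b[12] = 16,  b[13] = 12,  b[14] = 28,  b[15] = 10,  b[16] = 8,  b[17] = 18,  b[18] = 26,  b[19] = 14,  b[20] = 10,  b[21] = 24,  b[22] = 4,  b[23] = 28,  b[24] = 2,  b[25] = 0,  b[26] = 2,  b[27] = 2,  b[28] = 4,  b[29] = 6,  b[30] = 10,  b[31] = 16,  b[32] = 26,  b[33] = 12,  b[34] = 8,  b[35] = 20,  b[36] = 28,  b[37] = 18,  b[38] = 16,  b[39] = 4,  b[40] = 20,  b[41] = 24.
Since (b[40], b[41]) = (b[0], b[1]) = (20, 24) (two consecutive terms determine the rest), the sequence is periodic with period 40.
So b[1745] = b[0 + ((1745-0) mod 40)] = b[25] = 0.

0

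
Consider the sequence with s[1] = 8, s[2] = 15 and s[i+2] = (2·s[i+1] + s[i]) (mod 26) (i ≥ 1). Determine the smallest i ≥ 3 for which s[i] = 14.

We have s[1] = 8; s[2] = 15; s[3] = 12; s[4] = 13; s[5] = 12; s[6] = 11; s[7] = 8; s[8] = 1; s[9] = 10; s[10] = 21; s[11] = 0; s[12] = 21; s[13] = 16; s[14] = 1; s[15] = 18; s[16] = 11; s[17] = 14; s[18] = 13; s[19] = 14; s[20] = 15; s[21] = 18; s[22] = 25; s[23] = 16; s[24] = 5; s[25] = 0; s[26] = 5; s[27] = 10; s[28] = 25; s[29] = 8; s[30] = 15.
The sequence repeats with period 28.
The value 14 first appears (with i ≥ 3) at s[17].

17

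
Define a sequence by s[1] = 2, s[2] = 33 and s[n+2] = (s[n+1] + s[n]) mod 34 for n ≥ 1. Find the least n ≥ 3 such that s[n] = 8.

We have s[1] = 2; s[2] = 33; s[3] = 1; s[4] = 0; s[5] = 1; s[6] = 1; s[7] = 2; s[8] = 3; s[9] = 5; s[10] = 8; s[11] = 13; s[12] = 21; s[13] = 0; s[14] = 21; s[15] = 21; s[16] = 8; s[17] = 29; s[18] = 3; s[19] = 32; s[20] = 1; s[21] = 33; s[22] = 0; s[23] = 33; s[24] = 33; s[25] = 32; s[26] = 31; s[27] = 29; s[28] = 26; s[29] = 21; s[30] = 13; s[31] = 0; s[32] = 13; s[33] = 13; s[34] = 26; s[35] = 5; s[36] = 31; s[37] = 2; s[38] = 33.
The sequence repeats with period 36.
The value 8 first appears (with n ≥ 3) at s[10].

10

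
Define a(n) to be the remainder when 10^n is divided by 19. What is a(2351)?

14

We have a(1) = 10,  a(2) = 5,  a(3) = 12,  a(4) = 6,  a(5) = 3,  a(6) = 11,  a(7) = 15,  a(8) = 17,  a(9) = 18,  a(10) = 9,  a(11) = 14,  a(12) = 7,  a(13) = 13,  a(14) = 16,  a(15) = 8,  a(16) = 4,  a(17) = 2,  a(18) = 1,  a(19) = 10.
Since a(19) = a(1) = 10, the sequence is periodic with period 18.
(2351 - 1) mod 18 = 10, so a(2351) = a(11) = 14.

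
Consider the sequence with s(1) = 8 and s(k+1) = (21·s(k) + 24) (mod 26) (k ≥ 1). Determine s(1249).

8

s(1) = 8, s(2) = 10, s(3) = 0, s(4) = 24, s(5) = 8.
The sequence repeats with period 4.
(1249 - 1) mod 4 = 0, so s(1249) = s(1) = 8.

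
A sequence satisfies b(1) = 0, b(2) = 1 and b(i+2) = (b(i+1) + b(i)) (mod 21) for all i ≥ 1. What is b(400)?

Listing terms: b(1) = 0,  b(2) = 1,  b(3) = 1,  b(4) = 2,  b(5) = 3,  b(6) = 5,  b(7) = 8,  b(8) = 13,  b(9) = 0,  b(10) = 13,  b(11) = 13,  b(12) = 5,  b(13) = 18,  b(14) = 2,  b(15) = 20,  b(16) = 1,  b(17) = 0,  b(18) = 1.
The sequence repeats with period 16.
(400 - 1) mod 16 = 15, so b(400) = b(16) = 1.

1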